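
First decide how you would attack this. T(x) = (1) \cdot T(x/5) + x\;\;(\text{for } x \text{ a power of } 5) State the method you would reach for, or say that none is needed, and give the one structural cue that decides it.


Verdict: the master substitution — the argument contracts 5-fold per step: reindex x exponentially and solve the linear recurrence in the new index.


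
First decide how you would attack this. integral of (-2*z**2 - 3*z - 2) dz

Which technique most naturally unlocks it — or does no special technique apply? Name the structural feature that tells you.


Verdict: no special technique — scan for structure and find none: constant multiples of powers of z, integrate directly.


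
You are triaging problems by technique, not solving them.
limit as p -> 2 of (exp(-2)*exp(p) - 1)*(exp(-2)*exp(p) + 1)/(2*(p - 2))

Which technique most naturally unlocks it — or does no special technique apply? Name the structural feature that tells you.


Method: l'Hôpital's rule (0/0) — substituting 2 gives 0 over 0; differentiate top and bottom once and re-evaluate. A local series expansion at the point resolves it as well; the rule is the packaged version of that step.


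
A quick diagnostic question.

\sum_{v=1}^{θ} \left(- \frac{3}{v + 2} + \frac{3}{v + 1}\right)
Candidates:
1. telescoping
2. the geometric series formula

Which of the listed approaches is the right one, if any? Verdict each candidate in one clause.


Technique: telescoping — the piece each term subtracts is \frac{3}{v + 1} advanced by one index, and it reappears with a plus sign leading the following term — the sum collapses to its boundary terms.
- telescoping: a fit — the right tool for this form.
- the geometric series formula: the ratio of consecutive terms depends on the index.


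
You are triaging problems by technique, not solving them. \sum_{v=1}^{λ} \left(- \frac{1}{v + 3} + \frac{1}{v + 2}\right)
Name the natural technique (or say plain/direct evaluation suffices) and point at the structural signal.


Best approach: telescoping — difference-of-shifts structure (each term adds \frac{1}{v + 2}, then subtracts its one-index-advanced value, which the following term adds back) leaves only the first and last pieces standing.


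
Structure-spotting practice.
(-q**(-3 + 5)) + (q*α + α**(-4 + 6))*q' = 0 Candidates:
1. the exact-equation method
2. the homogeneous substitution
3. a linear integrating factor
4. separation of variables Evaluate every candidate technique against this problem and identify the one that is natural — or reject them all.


Best approach: the homogeneous substitution — the slope is degree-zero homogeneous: the ratio substitution v = q/α collapses it. With the right rearrangement (exchanging the roles of the variables where needed), this also fits a Bernoulli template; the homogeneous substitution reads the structure directly.
- the exact-equation method: exactness fails on the nose — the mixed partials do not match.
- the homogeneous substitution — applies; the problem has the shape this method handles.
- a linear integrating factor — the unknown enters nonlinearly (through a power, a denominator, or a transcendental function), which the linear integrating-factor recipe cannot absorb as-is — any repair would come from a preliminary substitution, not the factor.
- separation of variables: the two dependences do not factor apart.


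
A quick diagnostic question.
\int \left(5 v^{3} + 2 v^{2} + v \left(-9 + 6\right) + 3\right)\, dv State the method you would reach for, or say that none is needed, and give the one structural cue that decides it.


Method: no special technique — nothing composite, nothing rational, nothing trigonometric — each constant-multiple power of v integrates by the power rule alone.


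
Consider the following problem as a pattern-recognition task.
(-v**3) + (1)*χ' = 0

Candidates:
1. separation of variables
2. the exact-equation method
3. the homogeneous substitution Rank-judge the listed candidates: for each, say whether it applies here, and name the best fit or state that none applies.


Verdict: no special technique — solved for the derivative, no χ appears — this is antidifferentiation in v wearing ODE clothing.
- separation of variables — any separation here is vacuous (nothing depends on the unknown); direct integration is the honest label.
- the exact-equation method — the unknown never enters the equation — exactness holds emptily, with nothing for the method to add.
- the homogeneous substitution — the slope changes under joint rescaling, failing the degree-zero test.


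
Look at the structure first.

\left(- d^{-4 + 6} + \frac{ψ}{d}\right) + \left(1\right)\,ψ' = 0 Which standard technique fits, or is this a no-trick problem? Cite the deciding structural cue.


Verdict: a linear integrating factor — linear in the unknown with genuine forcing: multiply through by the exponential of the integrated coefficient and the left side closes into one derivative.


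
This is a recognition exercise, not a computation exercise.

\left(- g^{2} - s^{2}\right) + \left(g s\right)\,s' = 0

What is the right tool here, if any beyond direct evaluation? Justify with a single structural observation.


Technique: the homogeneous substitution — solved for the derivative, the right side is unchanged under scaling g and s together — it depends only on the ratio s/g, so substitute a single ratio variable. Rearranged, this also fits the Bernoulli template directly; the homogeneous substitution reads the structure without the rearrangement.


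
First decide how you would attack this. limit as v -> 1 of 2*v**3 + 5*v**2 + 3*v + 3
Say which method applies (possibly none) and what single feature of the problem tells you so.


Method: no special technique — nothing blocks direct substitution at 1: plug in and finish.


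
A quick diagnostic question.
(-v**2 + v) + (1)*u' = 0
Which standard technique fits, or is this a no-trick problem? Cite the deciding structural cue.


Best approach: no special technique — with u absent the equation is not coupled at all: direct integration in v.


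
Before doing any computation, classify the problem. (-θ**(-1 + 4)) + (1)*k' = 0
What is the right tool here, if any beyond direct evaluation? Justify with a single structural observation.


Verdict: no special technique — with k absent the equation is not coupled at all: direct integration in θ.


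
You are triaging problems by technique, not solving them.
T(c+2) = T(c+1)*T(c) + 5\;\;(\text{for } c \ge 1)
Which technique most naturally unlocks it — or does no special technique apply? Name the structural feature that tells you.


Technique: no special technique — each new value is a nonlinear function of earlier ones — scaling arguments and superposition both fail.


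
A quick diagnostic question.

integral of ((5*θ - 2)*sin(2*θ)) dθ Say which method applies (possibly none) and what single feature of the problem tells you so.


Diagnosis: integration by parts — differentiate 5*θ - 2, integrate sin(2*θ): each pass lowers the polynomial degree, so parts terminates.


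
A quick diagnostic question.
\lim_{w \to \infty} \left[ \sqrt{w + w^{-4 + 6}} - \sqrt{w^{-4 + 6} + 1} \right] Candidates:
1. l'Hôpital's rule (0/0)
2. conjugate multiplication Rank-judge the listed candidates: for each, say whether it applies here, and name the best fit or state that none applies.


Method: conjugate multiplication — the ∞ − ∞ radical form is the exact trigger for the conjugate maneuver.
- l'Hôpital's rule (0/0): substitution produces ∞ − ∞ rather than a vanishing quotient; the rule needs a 0/0 ratio to act on.
- conjugate multiplication — applicable, and directly so.


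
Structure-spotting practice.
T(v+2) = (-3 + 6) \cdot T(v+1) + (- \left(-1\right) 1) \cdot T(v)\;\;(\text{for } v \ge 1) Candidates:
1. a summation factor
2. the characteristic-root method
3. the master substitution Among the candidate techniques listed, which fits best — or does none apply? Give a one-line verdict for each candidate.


Verdict: the characteristic-root method — constant coefficients and linearity mean the ansatz r^v reduces it to solving the characteristic polynomial.
- a summation factor: the recurrence reaches back more than one step, outside the first-order family a summation factor normalizes.
- the characteristic-root method — applies; the problem has the shape this method handles.
- the master substitution — this is shift-type recursion, outside the divide-and-conquer template.


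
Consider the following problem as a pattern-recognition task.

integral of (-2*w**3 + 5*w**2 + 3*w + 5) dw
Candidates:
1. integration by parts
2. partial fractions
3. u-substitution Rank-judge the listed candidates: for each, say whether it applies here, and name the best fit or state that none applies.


Technique: no special technique — scan for structure and find none: constant multiples of powers of w, integrate directly.
- integration by parts: parts would only shuffle a directly integrable integrand.
- partial fractions: the expression is not a ratio of polynomials that decomposes further.
- u-substitution: any workable substitution here is cosmetic — the integrand is already in directly integrable form.


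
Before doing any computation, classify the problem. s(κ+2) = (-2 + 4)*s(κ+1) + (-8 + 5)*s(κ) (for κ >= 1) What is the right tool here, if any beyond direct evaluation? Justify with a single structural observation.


Method: the characteristic-root method — this is the constant-coefficient homogeneous case — the whole solution in κ reduces to a polynomial's roots.


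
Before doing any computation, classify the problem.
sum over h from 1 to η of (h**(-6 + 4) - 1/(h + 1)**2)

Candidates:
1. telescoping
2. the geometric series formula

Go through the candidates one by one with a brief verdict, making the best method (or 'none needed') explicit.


Method: telescoping — consecutive terms evaluate one function at adjacent indices (h**(-6 + 4) is its current value): one term's tail is the next term's head, so the chain collapses.
- telescoping: yes, a natural case for it.
- the geometric series formula — the term-to-term ratio changes with the index, so the geometric formula cannot close it.


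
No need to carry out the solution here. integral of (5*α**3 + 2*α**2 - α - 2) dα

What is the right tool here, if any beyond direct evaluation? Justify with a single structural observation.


Verdict: no special technique — every term is a constant multiple of a power of α; term-wise power-rule integration needs no preliminary transformation.


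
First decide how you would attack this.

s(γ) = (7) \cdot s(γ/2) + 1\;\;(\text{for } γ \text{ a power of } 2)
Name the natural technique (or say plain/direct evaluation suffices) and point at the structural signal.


Verdict: the master substitution — the argument shrinks by the factor 2, so measure the index on a logarithmic scale and the recursion becomes a shift.


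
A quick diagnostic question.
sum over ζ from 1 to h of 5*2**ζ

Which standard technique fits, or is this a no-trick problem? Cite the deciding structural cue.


Technique: the geometric series formula — each term is 2 times the previous one, so the geometric-series formula applies directly.


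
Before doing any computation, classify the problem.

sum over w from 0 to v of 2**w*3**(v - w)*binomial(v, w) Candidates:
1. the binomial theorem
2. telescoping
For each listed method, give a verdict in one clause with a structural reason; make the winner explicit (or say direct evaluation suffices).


Method: the binomial theorem — binomial coefficients against complementary powers of 2 and 3: recognize the binomial expansion and resum.
- the binomial theorem: applies; the problem has the shape this method handles.
- telescoping: as presented, consecutive terms share no shifted copy to cancel against — no rewrite is on display to change that.


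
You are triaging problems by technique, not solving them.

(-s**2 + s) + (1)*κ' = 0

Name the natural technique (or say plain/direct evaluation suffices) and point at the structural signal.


Verdict: no special technique — the slope is a pure function of s; integrate both sides and be done.


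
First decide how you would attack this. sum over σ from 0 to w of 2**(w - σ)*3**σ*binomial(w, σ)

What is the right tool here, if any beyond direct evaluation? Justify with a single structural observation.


Method: the binomial theorem — binomial coefficients against complementary powers of 3 and 2: recognize the binomial expansion and resum.


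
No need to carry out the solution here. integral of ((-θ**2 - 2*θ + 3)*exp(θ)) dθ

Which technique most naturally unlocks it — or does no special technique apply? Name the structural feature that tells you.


Technique: integration by parts — the integrand splits as -θ**2 - 2*θ + 3 times exp(θ) — repeatedly differentiating the polynomial part kills it, which is the parts ladder.


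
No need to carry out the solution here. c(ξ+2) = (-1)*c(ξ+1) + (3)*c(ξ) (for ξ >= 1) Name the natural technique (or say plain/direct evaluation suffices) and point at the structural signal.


Verdict: the characteristic-root method — no index-dependence in the weights and nothing inhomogeneous: classic characteristic-equation setup.


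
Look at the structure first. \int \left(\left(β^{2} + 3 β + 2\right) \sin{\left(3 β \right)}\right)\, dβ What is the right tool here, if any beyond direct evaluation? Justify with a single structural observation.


Method: integration by parts — the integrand splits as β^{2} + 3 β + 2 times \sin{\left(3 β \right)} — repeatedly differentiating the polynomial part kills it, which is the parts ladder.


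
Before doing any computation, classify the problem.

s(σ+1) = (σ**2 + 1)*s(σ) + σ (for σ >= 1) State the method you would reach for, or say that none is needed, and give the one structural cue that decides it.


Diagnosis: a summation factor — with the index-dependent coefficient σ**2 + 1, dividing by the cumulative product turns the left side into a pure difference.


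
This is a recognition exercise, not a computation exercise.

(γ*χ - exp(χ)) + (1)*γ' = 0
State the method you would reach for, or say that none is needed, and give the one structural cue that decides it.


Diagnosis: a linear integrating factor — the unknown enters only to the first power against a nonzero forcing term — the integrating-factor template applies directly.


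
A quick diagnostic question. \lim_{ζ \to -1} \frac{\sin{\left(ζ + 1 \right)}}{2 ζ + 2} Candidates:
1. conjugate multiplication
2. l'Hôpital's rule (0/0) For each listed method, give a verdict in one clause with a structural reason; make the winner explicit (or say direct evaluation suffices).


Diagnosis: l'Hôpital's rule (0/0) — both numerator and denominator vanish at -1: the genuine 0/0 indeterminate that l'Hôpital exists for. One could equally expand both pieces locally and compare leading terms; the rule does that in one stroke.
- conjugate multiplication — rationalization has no target — no divergent radical difference appears.
- l'Hôpital's rule (0/0) — yes, a natural case for it.


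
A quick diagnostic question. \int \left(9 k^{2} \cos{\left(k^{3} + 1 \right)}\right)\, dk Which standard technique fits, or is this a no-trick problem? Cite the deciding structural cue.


Verdict: u-substitution — differentiating the inner expression k^{3} + 1 produces the factor 9 k^{2} up to a constant multiple, so substituting u = k^{3} + 1 reduces everything to a one-variable integral in u.


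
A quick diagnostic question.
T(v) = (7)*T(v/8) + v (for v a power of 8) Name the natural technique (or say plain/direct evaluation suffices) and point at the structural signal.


Best approach: the master substitution — the argument shrinks by the factor 8, so measure the index on a logarithmic scale and the recursion becomes a shift.


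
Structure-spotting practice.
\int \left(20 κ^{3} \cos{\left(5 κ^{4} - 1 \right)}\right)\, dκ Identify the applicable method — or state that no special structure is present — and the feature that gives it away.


Method: u-substitution — structure check: outer function, inner expression 5 κ^{4} - 1, inner derivative as a factor — the classic u = 5 κ^{4} - 1 pattern.


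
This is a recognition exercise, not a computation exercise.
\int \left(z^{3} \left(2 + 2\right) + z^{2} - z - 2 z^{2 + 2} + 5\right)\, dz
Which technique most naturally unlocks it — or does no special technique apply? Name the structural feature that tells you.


Verdict: no special technique — a term-by-term power-rule job in z; no substitution or rearrangement earns its keep here.


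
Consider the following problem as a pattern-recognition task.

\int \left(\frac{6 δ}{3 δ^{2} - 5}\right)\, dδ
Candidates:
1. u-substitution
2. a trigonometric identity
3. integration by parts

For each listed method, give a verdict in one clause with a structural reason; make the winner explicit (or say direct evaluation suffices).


Diagnosis: u-substitution — spotting that 6 δ is a constant multiple of the derivative of 3 δ^{2} - 5 is the key observation — substitute u = 3 δ^{2} - 5 and the integral becomes one-dimensional in u.
- u-substitution: applicable, and directly so.
- a trigonometric identity — with no trigonometric functions present, identity rewriting has no target.
- integration by parts: there is no nonconstant-polynomial-times-kernel split with an exp, sine, cosine (degree-1 argument), or logarithm partner.


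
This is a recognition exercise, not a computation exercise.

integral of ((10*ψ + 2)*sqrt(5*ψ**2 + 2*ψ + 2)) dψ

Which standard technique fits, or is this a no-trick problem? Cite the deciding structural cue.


Diagnosis: u-substitution — set u = 5*ψ**2 + 2*ψ + 2: a constant multiple of its derivative, namely 10*ψ + 2, is present as a factor once the integrand is collected, so the du is sitting there waiting.


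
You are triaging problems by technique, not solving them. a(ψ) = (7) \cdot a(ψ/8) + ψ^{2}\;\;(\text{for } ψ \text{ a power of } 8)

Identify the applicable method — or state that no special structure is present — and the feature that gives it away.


Verdict: the master substitution — the argument contracts 8-fold per step: reindex ψ exponentially and solve the linear recurrence in the new index.


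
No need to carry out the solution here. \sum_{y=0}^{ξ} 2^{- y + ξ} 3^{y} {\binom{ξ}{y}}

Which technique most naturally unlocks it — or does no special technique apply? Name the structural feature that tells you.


Technique: the binomial theorem — terms weighting {\binom{ξ}{y}} against matched powers of 3 and 2 reassemble into (3 + 2)^ξ by the binomial theorem.


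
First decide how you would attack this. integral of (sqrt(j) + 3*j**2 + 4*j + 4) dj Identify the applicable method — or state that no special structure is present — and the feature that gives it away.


Verdict: no special technique — scan for structure and find none: constant multiples of powers of j, integrate directly.


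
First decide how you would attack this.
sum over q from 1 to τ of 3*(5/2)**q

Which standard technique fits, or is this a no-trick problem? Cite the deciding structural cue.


Technique: the geometric series formula — term-over-term division gives 5/2 every time — index-free ratio, geometric sum formula applies.


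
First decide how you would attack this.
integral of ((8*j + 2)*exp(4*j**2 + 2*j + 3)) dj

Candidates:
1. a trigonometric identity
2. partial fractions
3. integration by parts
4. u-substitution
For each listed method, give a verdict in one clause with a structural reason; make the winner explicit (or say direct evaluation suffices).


Diagnosis: u-substitution — collected, the integrand has one factor that is, up to a constant, the derivative of an inner expression the rest depends on — substitute for that inner expression.
- a trigonometric identity — there is no trigonometric structure at all — the integrand carries no sine or cosine to rewrite.
- partial fractions: the expression is not a ratio of polynomials that decomposes further.
- integration by parts: a polynomial factor is present, but its partner is not an exp, sine, or cosine of a degree-1 argument, nor a logarithm.
- u-substitution — yes — fits the structure here.


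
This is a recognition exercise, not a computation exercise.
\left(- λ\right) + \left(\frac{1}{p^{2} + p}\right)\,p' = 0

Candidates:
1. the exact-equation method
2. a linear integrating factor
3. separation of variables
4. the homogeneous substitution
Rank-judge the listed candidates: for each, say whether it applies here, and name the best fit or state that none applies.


Technique: separation of variables — a product of single-variable factors, λ and p^{2} + p — the textbook separable form. A Bernoulli rewrite would carry it as the equation stands — separating the variables needs no rearrangement either.
- the exact-equation method: any potential here is of the trivial single-variable kind; the exact method earns its name only with genuine cross terms.
- a linear integrating factor — a nonlinear term in the unknown puts this outside the integrating-factor template.
- separation of variables — applies; the problem has the shape this method handles.
- the homogeneous substitution — rescaling both variables together changes the slope, so no ratio substitution collapses it.


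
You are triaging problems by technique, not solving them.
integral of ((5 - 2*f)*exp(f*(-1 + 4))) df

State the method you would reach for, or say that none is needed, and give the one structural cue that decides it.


Verdict: integration by parts — the integrand splits as 5 - 2*f times exp(f*(-1 + 4)) — repeatedly differentiating the polynomial part kills it, which is the parts ladder.


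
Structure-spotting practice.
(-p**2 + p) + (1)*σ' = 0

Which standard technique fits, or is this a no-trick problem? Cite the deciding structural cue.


Diagnosis: no special technique — the slope is a pure function of p; integrate both sides and be done.


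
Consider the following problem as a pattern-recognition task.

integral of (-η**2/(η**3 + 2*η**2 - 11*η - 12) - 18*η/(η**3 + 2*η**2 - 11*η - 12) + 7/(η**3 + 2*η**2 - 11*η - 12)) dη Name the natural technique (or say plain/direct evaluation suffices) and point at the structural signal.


Verdict: partial fractions — each factor of η**3 + 2*η**2 - 11*η - 12 owns one elementary piece of the integrand — separate them and integrate piecewise.


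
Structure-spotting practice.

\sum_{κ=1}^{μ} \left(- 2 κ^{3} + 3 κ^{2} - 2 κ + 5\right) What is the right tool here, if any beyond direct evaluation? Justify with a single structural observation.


Technique: no special technique — no ratio, no shift structure, no binomial pattern: sum the constant-multiple powers of κ with known formulas.


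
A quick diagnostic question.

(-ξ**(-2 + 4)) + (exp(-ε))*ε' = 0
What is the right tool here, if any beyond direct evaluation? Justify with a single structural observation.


Technique: separation of variables — separating collects all ε-dependence with the derivative and leaves all ξ-dependence opposite: variables separate. An exactness check succeeds on this form as well — separation and the potential function arrive at the same answer, separation more directly.


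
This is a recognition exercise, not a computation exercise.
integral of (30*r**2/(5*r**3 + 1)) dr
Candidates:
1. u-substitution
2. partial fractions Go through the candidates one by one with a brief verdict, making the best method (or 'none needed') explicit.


Best approach: u-substitution — everything non-trivial happens through the inner expression 5*r**3 + 1, and its derivative accounts for the remaining factor up to a constant, so set u = 5*r**3 + 1.
- u-substitution — yes, a natural case for it.
- partial fractions: proper and rational, yes, but the denominator has no factorization over the rationals to exploit.


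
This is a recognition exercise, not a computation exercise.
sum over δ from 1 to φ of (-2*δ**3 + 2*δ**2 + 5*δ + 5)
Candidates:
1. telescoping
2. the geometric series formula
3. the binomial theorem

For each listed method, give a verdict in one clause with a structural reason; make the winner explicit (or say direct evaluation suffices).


Method: no special technique — constant-multiple powers of δ with no cancellation partners and no common ratio — use the standard power-sum formulas.
- telescoping: the terms as presented offer no neighboring cancellation — a telescoping rewrite may exist, but the displayed structure does not hand one over.
- the geometric series formula — the term-to-term ratio drifts with the index — the one thing the geometric formula cannot absorb.
- the binomial theorem: the terms lack the binomial-coefficient-weighted complementary-power pattern of an expansion.


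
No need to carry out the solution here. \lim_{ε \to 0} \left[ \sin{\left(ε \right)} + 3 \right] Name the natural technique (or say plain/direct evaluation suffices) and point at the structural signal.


Method: no special technique — the expression is continuous at the evaluation point — substitute directly; no indeterminate form appears.


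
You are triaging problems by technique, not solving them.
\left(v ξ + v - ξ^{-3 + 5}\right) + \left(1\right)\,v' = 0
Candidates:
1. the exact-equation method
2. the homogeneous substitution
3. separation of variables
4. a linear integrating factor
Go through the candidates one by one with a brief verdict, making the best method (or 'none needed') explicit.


Technique: a linear integrating factor — linear in the unknown with genuine forcing: multiply through by the exponential of the integrated coefficient and the left side closes into one derivative.
- the exact-equation method — no potential function has this form as its differential, as written.
- the homogeneous substitution — the slope is not a function of the ratio of the variables alone.
- separation of variables: the two dependences are entangled, not a clean product of one-variable pieces.
- a linear integrating factor — applies; the problem has the shape this method handles.


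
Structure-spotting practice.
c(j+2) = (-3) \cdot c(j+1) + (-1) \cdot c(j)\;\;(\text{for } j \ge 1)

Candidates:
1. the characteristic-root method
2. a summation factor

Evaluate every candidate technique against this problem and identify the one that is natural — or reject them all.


Verdict: the characteristic-root method — the recurrence treats every index alike (constant coefficients, no forcing) — precisely the regime where r^j trials close it.
- the characteristic-root method — a fit — the right tool for this form.
- a summation factor — a summation factor telescopes one-step recursions; this one carries higher-order memory.


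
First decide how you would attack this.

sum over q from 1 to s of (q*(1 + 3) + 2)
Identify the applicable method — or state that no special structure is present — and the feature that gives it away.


Verdict: no special technique — no ratio, no shift structure, no binomial pattern: sum the constant-multiple powers of q with known formulas.


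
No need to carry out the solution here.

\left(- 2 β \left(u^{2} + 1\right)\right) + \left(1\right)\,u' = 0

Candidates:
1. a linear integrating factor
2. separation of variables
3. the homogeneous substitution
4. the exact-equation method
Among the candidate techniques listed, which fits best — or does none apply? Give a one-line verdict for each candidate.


Verdict: separation of variables — separating collects all u-dependence with the derivative and leaves all β-dependence opposite: variables separate.
- a linear integrating factor: the unknown enters nonlinearly (through a power, a denominator, or a transcendental function), which the linear integrating-factor recipe cannot absorb as-is — any repair would come from a preliminary substitution, not the factor.
- separation of variables — yes, a natural case for it.
- the homogeneous substitution — the slope changes under joint rescaling, failing the degree-zero test.
- the exact-equation method: the cross partial derivatives disagree, so no single potential exists.


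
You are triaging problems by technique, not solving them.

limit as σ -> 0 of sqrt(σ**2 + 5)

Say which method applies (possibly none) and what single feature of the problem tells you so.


Verdict: no special technique — the function is continuous at 0; evaluation is itself the limit, no machinery required.


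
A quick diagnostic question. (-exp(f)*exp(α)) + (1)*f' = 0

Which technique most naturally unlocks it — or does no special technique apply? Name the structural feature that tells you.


Technique: separation of variables — the derivative equals a pure function of α (namely exp(α)) times a pure function of f (namely exp(f)); divide and integrate each side.


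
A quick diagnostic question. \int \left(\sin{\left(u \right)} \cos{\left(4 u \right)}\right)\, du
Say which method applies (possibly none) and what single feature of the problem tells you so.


Diagnosis: a trigonometric identity — two different frequencies multiply in \sin{\left(u \right)} \cos{\left(4 u \right)}; the product-to-sum formula separates them.


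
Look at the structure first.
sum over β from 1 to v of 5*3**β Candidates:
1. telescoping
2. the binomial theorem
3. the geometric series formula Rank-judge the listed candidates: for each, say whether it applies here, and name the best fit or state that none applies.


Method: the geometric series formula — each summand is the previous one scaled by 3; that constant multiplier is itself the geometric structure.
- telescoping: the summand is not presented as a shifted difference — a telescoping rewrite may exist, but the displayed structure does not offer one.
- the binomial theorem — there is no sum-raised-to-a-power identity hiding in these terms.
- the geometric series formula — applicable, and directly so.


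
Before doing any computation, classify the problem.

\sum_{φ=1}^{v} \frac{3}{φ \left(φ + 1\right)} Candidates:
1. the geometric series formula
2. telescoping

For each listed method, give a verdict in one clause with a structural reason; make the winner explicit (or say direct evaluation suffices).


Technique: telescoping — after splitting \frac{3}{φ \left(φ + 1\right)} into partial fractions, the pieces are shifted copies of one function and cancel telescopically.
- the geometric series formula — consecutive terms are not related by a fixed multiplier.
- telescoping: yes — fits the structure here.


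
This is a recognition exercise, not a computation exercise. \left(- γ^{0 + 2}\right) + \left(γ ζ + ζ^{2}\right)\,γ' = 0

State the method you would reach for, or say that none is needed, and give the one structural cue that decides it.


Verdict: the homogeneous substitution — the slope is degree-zero homogeneous: the ratio substitution v = γ/ζ collapses it. With the right rearrangement (exchanging the roles of the variables where needed), this also fits a Bernoulli template; the homogeneous substitution reads the structure directly.


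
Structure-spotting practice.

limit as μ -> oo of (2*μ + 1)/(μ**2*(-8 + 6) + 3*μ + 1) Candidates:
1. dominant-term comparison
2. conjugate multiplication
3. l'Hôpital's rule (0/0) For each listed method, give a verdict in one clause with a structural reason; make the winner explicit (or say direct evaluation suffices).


Diagnosis: dominant-term comparison — divide through by the highest power of μ; every lower-order term dies and the dominant terms decide the limit.
- dominant-term comparison: applies; the problem has the shape this method handles.
- conjugate multiplication — no difference of divergent radicals appears, so rationalizing has nothing to cancel.
- l'Hôpital's rule (0/0): no 0/0 form appears: written as one quotient, top and bottom both grow without bound, and the ratio is decided by their leading terms.


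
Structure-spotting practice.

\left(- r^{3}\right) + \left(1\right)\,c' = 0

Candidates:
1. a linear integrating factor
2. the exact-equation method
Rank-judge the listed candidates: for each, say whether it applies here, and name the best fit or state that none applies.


Technique: no special technique — the slope is a function of r alone, so integrate both sides directly.
- a linear integrating factor — with the unknown absent the integrating factor is a formality; direct integration is the working structure.
- the exact-equation method — with the unknown absent from both coefficients, the cross-partial test holds emptily — nothing for the exact method to work on.


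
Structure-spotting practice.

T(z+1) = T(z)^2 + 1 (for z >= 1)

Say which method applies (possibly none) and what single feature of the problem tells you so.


Diagnosis: no special technique — the recurrence is nonlinear in the sequence values; study it directly, no linear machinery applies.


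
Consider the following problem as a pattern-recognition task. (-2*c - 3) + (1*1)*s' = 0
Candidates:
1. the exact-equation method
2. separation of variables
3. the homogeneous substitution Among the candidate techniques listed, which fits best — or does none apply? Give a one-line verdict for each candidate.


Best approach: no special technique — the slope is a pure function of c; integrate both sides and be done.
- the exact-equation method: no dependence on the unknown anywhere: exactness is a label without content here.
- separation of variables: any separation here is vacuous (nothing depends on the unknown); direct integration is the honest label.
- the homogeneous substitution — the ratio of the variables does not determine the slope.


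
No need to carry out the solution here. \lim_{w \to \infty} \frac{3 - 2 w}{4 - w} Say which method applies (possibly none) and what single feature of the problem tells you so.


Method: dominant-term comparison — at large w only the top-degree terms survive; compare the leading terms and the limit falls out. As a single quotient, the ∞/∞ shape would yield to repeated differentiation as well — the growth comparison gets there in one look.


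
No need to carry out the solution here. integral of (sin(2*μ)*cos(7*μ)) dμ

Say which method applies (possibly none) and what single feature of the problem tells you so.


Verdict: a trigonometric identity — split sin(2*μ)*cos(7*μ) with the angle-addition identities: the resulting sum integrates term by term.


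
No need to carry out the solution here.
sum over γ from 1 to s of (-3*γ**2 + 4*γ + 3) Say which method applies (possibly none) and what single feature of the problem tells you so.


Technique: no special technique — with only polynomial terms in γ present, the classical sum-of-powers identities are all you need.


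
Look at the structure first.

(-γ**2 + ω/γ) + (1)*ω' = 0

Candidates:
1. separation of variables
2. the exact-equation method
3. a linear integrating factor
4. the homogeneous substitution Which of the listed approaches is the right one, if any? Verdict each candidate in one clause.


Diagnosis: a linear integrating factor — the unknown enters only to the first power against a nonzero forcing term — the integrating-factor template applies directly.
- separation of variables — no division isolates the independent variable from the unknown.
- the exact-equation method — the mixed partial derivatives differ, so the left side is not a total differential.
- a linear integrating factor — yes — fits the structure here.
- the homogeneous substitution: the ratio of the variables does not determine the slope.


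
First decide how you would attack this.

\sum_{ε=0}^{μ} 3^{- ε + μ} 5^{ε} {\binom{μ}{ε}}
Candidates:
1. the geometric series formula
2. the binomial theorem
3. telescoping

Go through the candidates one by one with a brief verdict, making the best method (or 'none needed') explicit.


Method: the binomial theorem — the binomial coefficients weight matched powers of 5 and 3, which is exactly the expansion of a binomial power.
- the geometric series formula: the term-to-term ratio changes with the index, so the geometric formula cannot close it.
- the binomial theorem — applicable, and directly so.
- telescoping — computed from the summand as displayed, the partial sums build up without the pairwise collapse telescoping exploits.


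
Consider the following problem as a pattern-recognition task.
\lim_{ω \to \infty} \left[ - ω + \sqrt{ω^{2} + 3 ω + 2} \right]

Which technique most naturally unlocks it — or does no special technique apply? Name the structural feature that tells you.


Verdict: conjugate multiplication — the ∞ − ∞ radical form is the exact trigger for the conjugate maneuver.


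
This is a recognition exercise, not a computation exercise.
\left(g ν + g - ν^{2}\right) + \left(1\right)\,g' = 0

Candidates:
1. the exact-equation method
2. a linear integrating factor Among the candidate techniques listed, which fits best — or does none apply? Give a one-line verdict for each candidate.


Diagnosis: a linear integrating factor — linear in the unknown with genuine forcing: multiply through by the exponential of the integrated coefficient and the left side closes into one derivative.
- the exact-equation method — no potential function has this form as its differential, as written.
- a linear integrating factor: applicable, and directly so.


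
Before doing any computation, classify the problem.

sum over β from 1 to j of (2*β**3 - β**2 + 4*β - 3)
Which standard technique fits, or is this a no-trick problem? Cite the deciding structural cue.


Best approach: no special technique — the sum is polynomial through and through; closed forms for each power of β finish it directly.


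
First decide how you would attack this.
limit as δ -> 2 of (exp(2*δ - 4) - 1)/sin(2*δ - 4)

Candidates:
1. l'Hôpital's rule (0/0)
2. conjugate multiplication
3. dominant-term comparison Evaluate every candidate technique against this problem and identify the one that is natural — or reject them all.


Technique: l'Hôpital's rule (0/0) — numerator and denominator both vanish at 2 — a genuine 0/0 form, which is exactly when l'Hôpital applies. One could equally expand both pieces locally and compare leading terms; the rule does that in one stroke.
- l'Hôpital's rule (0/0): yes — fits the structure here.
- conjugate multiplication: rationalization has no target — no divergent radical difference appears.
- dominant-term comparison — this is not a rational comparison of growth rates at infinity.


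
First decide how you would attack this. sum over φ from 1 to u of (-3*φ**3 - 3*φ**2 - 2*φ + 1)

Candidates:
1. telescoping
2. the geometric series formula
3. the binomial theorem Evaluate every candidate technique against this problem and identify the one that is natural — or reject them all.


Technique: no special technique — the sum is polynomial through and through; closed forms for each power of φ finish it directly.
- telescoping: in the displayed form, no term reappears at a neighboring index to cancel against.
- the geometric series formula — the term-to-term ratio changes with the index, so the geometric formula cannot close it.
- the binomial theorem — there is no sum-raised-to-a-power identity hiding in these terms.


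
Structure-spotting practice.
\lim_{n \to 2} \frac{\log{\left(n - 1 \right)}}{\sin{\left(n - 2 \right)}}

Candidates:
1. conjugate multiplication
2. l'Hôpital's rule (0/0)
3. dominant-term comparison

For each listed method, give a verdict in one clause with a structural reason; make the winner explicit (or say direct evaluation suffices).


Best approach: l'Hôpital's rule (0/0) — the 0/0 form at 2 is the signature situation for l'Hôpital's rule. Expanding numerator and denominator to first order gives the same value — the rule automates exactly that.
- conjugate multiplication — no difference of divergent radicals appears, so rationalizing has nothing to cancel.
- l'Hôpital's rule (0/0) — yes — fits the structure here.
- dominant-term comparison: this limit is not decided by comparing polynomial growth at infinity.
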